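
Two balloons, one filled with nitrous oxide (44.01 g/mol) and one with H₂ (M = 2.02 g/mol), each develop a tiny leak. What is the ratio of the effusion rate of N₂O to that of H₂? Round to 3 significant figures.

0.214

Since effusion rate ∝ 1/√M, rate_N₂O/rate_H₂ = √(M_H₂/M_N₂O) = √(2.02/44.01) = √0.04590 = 0.214.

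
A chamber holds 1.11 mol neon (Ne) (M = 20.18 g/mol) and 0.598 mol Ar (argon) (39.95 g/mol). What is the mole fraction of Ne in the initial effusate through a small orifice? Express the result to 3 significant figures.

0.723

Effusion rate of each component ∝ n_i/√M_i (partial pressure × 1/√M).
x_Ne(eff) = (n_Ne/√M_Ne) / (n_Ne/√M_Ne + n_Ar/√M_Ar)
= (1.11/√20.18) / (1.11/√20.18 + 0.598/√39.95) = 0.2471/(0.2471 + 0.09461) = 0.723.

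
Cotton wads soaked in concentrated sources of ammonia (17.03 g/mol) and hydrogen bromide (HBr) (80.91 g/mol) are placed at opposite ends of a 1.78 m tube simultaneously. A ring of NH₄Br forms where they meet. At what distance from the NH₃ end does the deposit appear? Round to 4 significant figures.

Graham's law gives d_NH₃/d_HBr = rate_NH₃/rate_HBr = √(M_HBr/M_NH₃) = √(80.91/17.03) = 2.180.
With d_NH₃ + d_HBr = 1.78 m, d_HBr = 1.78/(1 + 2.180) = 0.5598 m.
d_NH₃ = 1.78 − 0.5598 = 1.220 m.

1.220 m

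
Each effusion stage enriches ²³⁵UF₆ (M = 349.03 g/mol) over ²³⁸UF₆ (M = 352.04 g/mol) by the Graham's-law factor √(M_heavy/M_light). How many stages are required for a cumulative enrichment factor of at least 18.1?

675

Per stage α = (352.04/349.03)^(1/2) = 1.00862^0.5, giving ln α = 0.004293.
Need α^N ≥ 18.1 ⇒ N ≥ ln(18.1) / ln α = 2.896 / 0.004293 = 674.49.
Rounding up, N = 675 stages.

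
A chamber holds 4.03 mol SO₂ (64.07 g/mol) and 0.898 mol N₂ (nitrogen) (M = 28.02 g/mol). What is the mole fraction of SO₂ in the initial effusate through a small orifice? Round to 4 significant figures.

0.7480

Effusion rate of each component ∝ n_i/√M_i (partial pressure × 1/√M).
x_SO₂(eff) = (n_SO₂/√M_SO₂) / (n_SO₂/√M_SO₂ + n_N₂/√M_N₂)
= (4.03/√64.07) / (4.03/√64.07 + 0.898/√28.02) = 0.5035/(0.5035 + 0.1696) = 0.7480.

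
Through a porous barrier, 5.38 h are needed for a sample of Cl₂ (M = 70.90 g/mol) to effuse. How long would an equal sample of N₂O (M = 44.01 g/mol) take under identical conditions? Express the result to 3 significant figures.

From Graham's law, t_N₂O/t_Cl₂ = √(M_N₂O/M_Cl₂) = √(44.01/70.90) = √0.6207 = 0.7879.
So the time for N₂O is 5.38 × 0.7879 = 4.24 h.

4.24 h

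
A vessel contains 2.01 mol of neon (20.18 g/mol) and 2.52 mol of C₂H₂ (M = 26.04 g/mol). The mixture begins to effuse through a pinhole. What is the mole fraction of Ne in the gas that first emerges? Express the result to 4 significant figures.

Each component's effusion rate ∝ (its partial pressure)·(1/√M) ∝ n_i/√M_i.
x_Ne(eff) = (n_Ne/√M_Ne) / (n_Ne/√M_Ne + n_C₂H₂/√M_C₂H₂)
= (2.01/√20.18) / (2.01/√20.18 + 2.52/√26.04) = 0.4474/(0.4474 + 0.4938) = 0.4754.

0.4754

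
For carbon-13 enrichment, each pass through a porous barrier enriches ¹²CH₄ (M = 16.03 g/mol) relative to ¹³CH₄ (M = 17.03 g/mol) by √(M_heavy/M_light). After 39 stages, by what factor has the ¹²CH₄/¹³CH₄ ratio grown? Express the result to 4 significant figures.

After 39 stages the ratio has grown by (√(17.03/16.03))^39 = (17.03/16.03)^(39/2).
= 1.06238^(39/2) = 3.254.

3.254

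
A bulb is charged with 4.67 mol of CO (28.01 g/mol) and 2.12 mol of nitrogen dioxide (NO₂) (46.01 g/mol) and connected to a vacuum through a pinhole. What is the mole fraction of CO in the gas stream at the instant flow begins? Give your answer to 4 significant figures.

Rate_i ∝ x_i/√M_i (Graham's law weighted by mole fraction), so the effusate composition follows n_i/√M_i.
Mole fraction of CO in the effusate = (n_CO/√M_CO) / (n_CO/√M_CO + n_NO₂/√M_NO₂)
= (4.67/√28.01) / (4.67/√28.01 + 2.12/√46.01) = 0.8824/(0.8824 + 0.3125) = 0.7384.

0.7384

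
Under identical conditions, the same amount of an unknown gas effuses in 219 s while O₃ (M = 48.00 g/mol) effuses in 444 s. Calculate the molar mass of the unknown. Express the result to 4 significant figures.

11.68 g/mol

From Graham's law, t_X/t_O₃ = √(M_X/M_O₃).
219/444 = 0.4932 = √(M_X/48.00)
M_X = 48.00 × 0.4932² = 48.00 × 0.2433 = 11.68 g/mol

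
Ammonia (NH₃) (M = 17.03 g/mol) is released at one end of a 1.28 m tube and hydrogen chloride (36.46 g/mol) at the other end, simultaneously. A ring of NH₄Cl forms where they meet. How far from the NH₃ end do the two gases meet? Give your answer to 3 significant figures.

Distances travelled in equal time are proportional to diffusion rates, so d_NH₃/d_HCl = √(M_HCl/M_NH₃) = √(36.46/17.03) = 1.463.
With d_NH₃ + d_HCl = 1.28 m, d_HCl = 1.28/(1 + 1.463) = 0.5197 m.
d_NH₃ = 1.28 − 0.5197 = 0.760 m.

0.760 m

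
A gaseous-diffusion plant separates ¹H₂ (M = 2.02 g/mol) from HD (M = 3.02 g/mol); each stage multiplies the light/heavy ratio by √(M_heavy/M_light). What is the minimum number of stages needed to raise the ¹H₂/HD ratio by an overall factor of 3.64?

Per stage α = (3.02/2.02)^(1/2) = 1.49505^0.5, giving ln α = 0.2011.
Need α^N ≥ 3.64 ⇒ N ≥ ln(3.64) / ln α = 1.292 / 0.2011 = 6.43.
Rounding up, N = 7 stages.

7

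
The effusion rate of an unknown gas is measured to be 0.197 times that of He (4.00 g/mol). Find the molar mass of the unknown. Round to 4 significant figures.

103.1 g/mol

Using Graham's law: rate_X/rate_He = √(M_He/M_X).
0.197 = √(4.00/M_X)
M_X = 4.00 / 0.197² = 4.00 / 0.03881 = 103.1 g/mol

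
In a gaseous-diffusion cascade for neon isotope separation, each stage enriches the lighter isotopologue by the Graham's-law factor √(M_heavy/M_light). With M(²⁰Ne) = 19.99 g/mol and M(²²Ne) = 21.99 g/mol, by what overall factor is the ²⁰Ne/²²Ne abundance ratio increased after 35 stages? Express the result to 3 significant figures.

The single-stage factor is √(M_heavy/M_light), so 35 stages give [√(21.99/19.99)]^35 = (21.99/19.99)^(35/2).
= 1.10005^(35/2) = 5.31.

5.31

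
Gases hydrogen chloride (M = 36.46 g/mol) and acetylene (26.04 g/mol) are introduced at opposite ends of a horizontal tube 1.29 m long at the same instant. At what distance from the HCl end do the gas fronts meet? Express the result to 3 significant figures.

Distances travelled in equal time are proportional to diffusion rates, so d_HCl/d_C₂H₂ = √(M_C₂H₂/M_HCl) = √(26.04/36.46) = 0.8451.
With d_HCl + d_C₂H₂ = 1.29 m, d_C₂H₂ = 1.29/(1 + 0.8451) = 0.6991 m.
d_HCl = 1.29 − 0.6991 = 0.591 m.

0.591 m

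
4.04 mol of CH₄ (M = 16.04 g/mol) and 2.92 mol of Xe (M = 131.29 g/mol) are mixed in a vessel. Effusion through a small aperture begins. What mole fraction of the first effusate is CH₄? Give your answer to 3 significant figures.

0.798

Each component's effusion rate ∝ (its partial pressure)·(1/√M) ∝ n_i/√M_i.
Mole fraction of CH₄ in the effusate = (n_CH₄/√M_CH₄) / (n_CH₄/√M_CH₄ + n_Xe/√M_Xe)
= (4.04/√16.04) / (4.04/√16.04 + 2.92/√131.29) = 1.009/(1.009 + 0.2548) = 0.798.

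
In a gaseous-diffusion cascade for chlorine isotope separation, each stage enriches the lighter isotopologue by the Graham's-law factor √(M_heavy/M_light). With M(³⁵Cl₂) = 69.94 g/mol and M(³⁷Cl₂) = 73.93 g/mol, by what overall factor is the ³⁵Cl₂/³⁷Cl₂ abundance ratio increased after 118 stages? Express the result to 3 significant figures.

26.4

After 118 stages the ratio has grown by (√(73.93/69.94))^118 = (73.93/69.94)^(118/2).
= 1.05705^59 = 26.4.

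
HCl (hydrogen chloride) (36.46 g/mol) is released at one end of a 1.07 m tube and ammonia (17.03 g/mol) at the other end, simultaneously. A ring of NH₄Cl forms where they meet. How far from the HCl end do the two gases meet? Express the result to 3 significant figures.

0.434 m

Graham's law gives d_HCl/d_NH₃ = rate_HCl/rate_NH₃ = √(M_NH₃/M_HCl) = √(17.03/36.46) = 0.6834.
With d_HCl + d_NH₃ = 1.07 m, d_NH₃ = 1.07/(1 + 0.6834) = 0.6356 m.
d_HCl = 1.07 − 0.6356 = 0.434 m.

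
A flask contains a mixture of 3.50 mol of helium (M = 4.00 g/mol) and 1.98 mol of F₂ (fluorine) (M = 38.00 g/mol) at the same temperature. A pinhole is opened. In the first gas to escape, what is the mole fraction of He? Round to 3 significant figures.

0.845

Rate_i ∝ x_i/√M_i (Graham's law weighted by mole fraction), so the effusate composition follows n_i/√M_i.
So x_He in the escaping gas = (n_He/√M_He) / Σ(n_i/√M_i)
= (3.50/√4.00) / (3.50/√4.00 + 1.98/√38.00) = 1.750/(1.750 + 0.3212) = 0.845.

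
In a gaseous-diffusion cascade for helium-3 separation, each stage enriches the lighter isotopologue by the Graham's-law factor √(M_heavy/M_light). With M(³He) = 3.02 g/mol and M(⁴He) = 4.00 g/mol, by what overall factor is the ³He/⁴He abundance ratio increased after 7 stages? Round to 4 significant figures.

2.674

The single-stage factor is √(M_heavy/M_light), so 7 stages give [√(4.00/3.02)]^7 = (4.00/3.02)^(7/2).
= 1.32450^(7/2) = 2.674.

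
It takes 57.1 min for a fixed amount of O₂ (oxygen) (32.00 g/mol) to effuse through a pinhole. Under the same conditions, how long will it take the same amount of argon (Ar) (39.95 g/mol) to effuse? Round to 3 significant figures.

63.8 min

Using Graham's law: t_Ar/t_O₂ = √(M_Ar/M_O₂) = √(39.95/32.00) = √1.248 = 1.117.
So the time for Ar is 57.1 × 1.117 = 63.8 min.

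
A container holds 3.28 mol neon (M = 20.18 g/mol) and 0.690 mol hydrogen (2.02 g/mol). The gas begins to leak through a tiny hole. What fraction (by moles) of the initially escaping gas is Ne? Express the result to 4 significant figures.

Effusion rate of each component ∝ n_i/√M_i (partial pressure × 1/√M).
Mole fraction of Ne in the effusate = (n_Ne/√M_Ne) / (n_Ne/√M_Ne + n_H₂/√M_H₂)
= (3.28/√20.18) / (3.28/√20.18 + 0.690/√2.02) = 0.7302/(0.7302 + 0.4855) = 0.6006.

0.6006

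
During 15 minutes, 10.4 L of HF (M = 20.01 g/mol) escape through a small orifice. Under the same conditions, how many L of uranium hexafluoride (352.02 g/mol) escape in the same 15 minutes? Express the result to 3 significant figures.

2.48 L

Since effusion rate ∝ 1/√M, rate_UF₆/rate_HF = √(M_HF/M_UF₆) = √(20.01/352.02) = √0.05684 = 0.2384.
So the volume for UF₆ is 10.4 × 0.2384 = 2.48 L.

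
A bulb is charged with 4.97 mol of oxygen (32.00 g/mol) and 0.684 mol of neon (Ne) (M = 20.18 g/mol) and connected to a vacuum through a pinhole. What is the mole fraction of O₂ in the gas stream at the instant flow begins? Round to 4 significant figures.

0.8523

The effusion rate of species i is ∝ p_i/√M_i ∝ n_i/√M_i.
So x_O₂ in the escaping gas = (n_O₂/√M_O₂) / Σ(n_i/√M_i)
= (4.97/√32.00) / (4.97/√32.00 + 0.684/√20.18) = 0.8786/(0.8786 + 0.1523) = 0.8523.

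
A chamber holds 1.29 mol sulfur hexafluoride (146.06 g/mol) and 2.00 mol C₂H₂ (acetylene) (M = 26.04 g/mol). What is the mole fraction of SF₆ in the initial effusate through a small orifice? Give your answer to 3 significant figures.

0.214

Rate_i ∝ x_i/√M_i (Graham's law weighted by mole fraction), so the effusate composition follows n_i/√M_i.
x_SF₆(eff) = (n_SF₆/√M_SF₆) / (n_SF₆/√M_SF₆ + n_C₂H₂/√M_C₂H₂)
= (1.29/√146.06) / (1.29/√146.06 + 2.00/√26.04) = 0.1067/(0.1067 + 0.3919) = 0.214.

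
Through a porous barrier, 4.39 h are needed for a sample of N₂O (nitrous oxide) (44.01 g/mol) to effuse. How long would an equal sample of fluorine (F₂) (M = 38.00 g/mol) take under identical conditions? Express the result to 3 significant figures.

4.08 h

From Graham's law, t_F₂/t_N₂O = √(M_F₂/M_N₂O) = √(38.00/44.01) = √0.8634 = 0.9292.
So the time for F₂ is 4.39 × 0.9292 = 4.08 h.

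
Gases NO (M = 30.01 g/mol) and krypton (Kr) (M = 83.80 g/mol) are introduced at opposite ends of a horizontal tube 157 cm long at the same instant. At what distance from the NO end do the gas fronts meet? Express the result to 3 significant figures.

In equal time, each gas travels a distance ∝ its rate ∝ 1/√M, so d_NO/d_Kr = √(M_Kr/M_NO) = √(83.80/30.01) = 1.671.
With d_NO + d_Kr = 157 cm, d_Kr = 157/(1 + 1.671) = 58.78 cm.
d_NO = 157 − 58.78 = 98.2 cm.

98.2 cm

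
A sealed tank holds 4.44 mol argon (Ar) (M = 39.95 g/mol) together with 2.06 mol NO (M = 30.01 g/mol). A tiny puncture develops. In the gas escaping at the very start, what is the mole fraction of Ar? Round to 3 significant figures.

0.651

Effusion rate of each component ∝ n_i/√M_i (partial pressure × 1/√M).
x_Ar(eff) = (n_Ar/√M_Ar) / (n_Ar/√M_Ar + n_NO/√M_NO)
= (4.44/√39.95) / (4.44/√39.95 + 2.06/√30.01) = 0.7025/(0.7025 + 0.3760) = 0.651.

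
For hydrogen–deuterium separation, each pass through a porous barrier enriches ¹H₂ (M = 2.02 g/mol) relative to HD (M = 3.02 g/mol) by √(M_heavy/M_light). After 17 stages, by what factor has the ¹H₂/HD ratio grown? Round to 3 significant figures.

After 17 stages the ratio has grown by (√(3.02/2.02))^17 = (3.02/2.02)^(17/2).
= 1.49505^(17/2) = 30.5.

30.5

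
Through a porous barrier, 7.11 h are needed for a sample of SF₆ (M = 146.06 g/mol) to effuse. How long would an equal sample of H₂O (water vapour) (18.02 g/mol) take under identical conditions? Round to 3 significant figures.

2.50 h

Graham's law gives t_H₂O/t_SF₆ = √(M_H₂O/M_SF₆) = √(18.02/146.06) = √0.1234 = 0.3512.
So the time for H₂O is 7.11 × 0.3512 = 2.50 h.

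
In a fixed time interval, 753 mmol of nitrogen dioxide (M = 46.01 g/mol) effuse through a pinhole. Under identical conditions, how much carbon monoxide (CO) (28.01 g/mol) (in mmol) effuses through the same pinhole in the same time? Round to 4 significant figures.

By Graham's law, rate_CO/rate_NO₂ = √(M_NO₂/M_CO) = √(46.01/28.01) = √1.643 = 1.282.
So the amount for CO is 753 × 1.282 = 965.1 mmol.

965.1 mmol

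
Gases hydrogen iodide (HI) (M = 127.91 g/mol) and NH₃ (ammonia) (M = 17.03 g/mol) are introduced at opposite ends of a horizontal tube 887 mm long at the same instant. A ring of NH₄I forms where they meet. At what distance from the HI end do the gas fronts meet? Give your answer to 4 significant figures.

237.1 mm

In equal time, each gas travels a distance ∝ its rate ∝ 1/√M, so d_HI/d_NH₃ = √(M_NH₃/M_HI) = √(17.03/127.91) = 0.3649.
With d_HI + d_NH₃ = 887 mm, d_NH₃ = 887/(1 + 0.3649) = 649.9 mm.
d_HI = 887 − 649.9 = 237.1 mm.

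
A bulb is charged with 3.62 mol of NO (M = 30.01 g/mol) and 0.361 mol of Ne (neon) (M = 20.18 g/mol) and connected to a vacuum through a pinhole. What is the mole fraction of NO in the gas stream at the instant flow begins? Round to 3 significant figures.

Rate_i ∝ x_i/√M_i (Graham's law weighted by mole fraction), so the effusate composition follows n_i/√M_i.
So x_NO in the escaping gas = (n_NO/√M_NO) / Σ(n_i/√M_i)
= (3.62/√30.01) / (3.62/√30.01 + 0.361/√20.18) = 0.6608/(0.6608 + 0.08036) = 0.892.

0.892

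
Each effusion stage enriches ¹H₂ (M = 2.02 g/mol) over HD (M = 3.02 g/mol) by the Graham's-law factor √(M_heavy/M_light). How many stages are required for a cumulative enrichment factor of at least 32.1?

18

With α = √(3.02/2.02) per stage, ln α = ½ ln(1.49505) = 0.2011.
Need α^N ≥ 32.1 ⇒ N ≥ ln(32.1) / ln α = 3.469 / 0.2011 = 17.25.
So at least 18 stages are needed.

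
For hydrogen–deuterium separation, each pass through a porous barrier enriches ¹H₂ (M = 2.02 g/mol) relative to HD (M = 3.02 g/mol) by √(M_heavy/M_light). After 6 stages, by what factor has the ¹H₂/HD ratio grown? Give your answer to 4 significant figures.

After 6 stages the ratio has grown by (√(3.02/2.02))^6 = (3.02/2.02)^(6/2).
= 1.49505^3 = 3.342.

3.342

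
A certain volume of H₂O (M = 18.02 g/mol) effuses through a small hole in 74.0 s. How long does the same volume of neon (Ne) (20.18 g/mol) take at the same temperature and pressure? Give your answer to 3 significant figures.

Graham's law gives t_Ne/t_H₂O = √(M_Ne/M_H₂O) = √(20.18/18.02) = √1.120 = 1.058.
So the time for Ne is 74.0 × 1.058 = 78.3 s.

78.3 s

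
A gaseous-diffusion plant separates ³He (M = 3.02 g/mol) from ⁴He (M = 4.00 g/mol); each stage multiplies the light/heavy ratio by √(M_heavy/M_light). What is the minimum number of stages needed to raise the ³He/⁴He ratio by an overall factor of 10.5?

Per stage α = (4.00/3.02)^(1/2) = 1.32450^0.5, giving ln α = 0.1405.
Need α^N ≥ 10.5 ⇒ N ≥ ln(10.5) / ln α = 2.351 / 0.1405 = 16.73.
Rounding up, N = 17 stages.

17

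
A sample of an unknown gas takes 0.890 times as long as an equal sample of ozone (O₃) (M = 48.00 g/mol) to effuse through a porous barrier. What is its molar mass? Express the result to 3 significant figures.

Graham's law gives t_X/t_O₃ = √(M_X/M_O₃).
0.890 = √(M_X/48.00)
M_X = 48.00 × 0.890² = 48.00 × 0.7921 = 38.0 g/mol

38.0 g/mol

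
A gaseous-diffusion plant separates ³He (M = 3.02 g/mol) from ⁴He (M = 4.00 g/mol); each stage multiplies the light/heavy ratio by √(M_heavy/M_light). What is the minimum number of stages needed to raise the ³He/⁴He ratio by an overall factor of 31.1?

With α = √(4.00/3.02) per stage, ln α = ½ ln(1.32450) = 0.1405.
Need α^N ≥ 31.1 ⇒ N ≥ ln(31.1) / ln α = 3.437 / 0.1405 = 24.46.
So at least 25 stages are needed.

25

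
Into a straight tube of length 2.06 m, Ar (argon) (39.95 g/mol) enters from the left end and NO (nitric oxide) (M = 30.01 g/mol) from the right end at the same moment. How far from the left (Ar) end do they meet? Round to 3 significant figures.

0.956 m

Distances travelled in equal time are proportional to diffusion rates, so d_Ar/d_NO = √(M_NO/M_Ar) = √(30.01/39.95) = 0.8667.
With d_Ar + d_NO = 2.06 m, d_NO = 2.06/(1 + 0.8667) = 1.104 m.
d_Ar = 2.06 − 1.104 = 0.956 m.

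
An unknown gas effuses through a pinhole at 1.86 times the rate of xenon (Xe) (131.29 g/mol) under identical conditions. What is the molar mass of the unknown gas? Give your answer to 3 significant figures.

37.9 g/mol

Graham's law gives rate_X/rate_Xe = √(M_Xe/M_X).
1.86 = √(131.29/M_X)
M_X = 131.29 / 1.86² = 131.29 / 3.460 = 37.9 g/mol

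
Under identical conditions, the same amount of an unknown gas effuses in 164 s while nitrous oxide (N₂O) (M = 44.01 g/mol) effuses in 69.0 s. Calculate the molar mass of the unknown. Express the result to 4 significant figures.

248.6 g/mol

Since effusion rate ∝ 1/√M, t_X/t_N₂O = √(M_X/M_N₂O).
164/69.0 = 2.377 = √(M_X/44.01)
M_X = 44.01 × 2.377² = 44.01 × 5.649 = 248.6 g/mol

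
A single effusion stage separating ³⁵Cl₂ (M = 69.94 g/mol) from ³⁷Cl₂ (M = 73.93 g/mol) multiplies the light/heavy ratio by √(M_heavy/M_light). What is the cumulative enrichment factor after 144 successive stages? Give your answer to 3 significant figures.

54.3

The single-stage factor is √(M_heavy/M_light), so 144 stages give [√(73.93/69.94)]^144 = (73.93/69.94)^(144/2).
= 1.05705^72 = 54.3.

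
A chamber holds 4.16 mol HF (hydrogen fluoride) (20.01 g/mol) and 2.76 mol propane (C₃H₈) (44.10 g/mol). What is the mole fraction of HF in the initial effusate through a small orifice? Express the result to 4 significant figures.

0.6911

The effusion rate of species i is ∝ p_i/√M_i ∝ n_i/√M_i.
So x_HF in the escaping gas = (n_HF/√M_HF) / Σ(n_i/√M_i)
= (4.16/√20.01) / (4.16/√20.01 + 2.76/√44.10) = 0.9300/(0.9300 + 0.4156) = 0.6911.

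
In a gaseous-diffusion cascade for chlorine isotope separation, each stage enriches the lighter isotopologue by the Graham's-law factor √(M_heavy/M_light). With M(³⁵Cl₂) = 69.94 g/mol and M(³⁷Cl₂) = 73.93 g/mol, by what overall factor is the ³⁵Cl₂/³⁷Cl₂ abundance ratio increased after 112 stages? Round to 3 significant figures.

22.4

Each stage multiplies the ratio by α = √(73.93/69.94), so after 112 stages the overall factor is α^112 = (73.93/69.94)^(112/2).
= 1.05705^56 = 22.4.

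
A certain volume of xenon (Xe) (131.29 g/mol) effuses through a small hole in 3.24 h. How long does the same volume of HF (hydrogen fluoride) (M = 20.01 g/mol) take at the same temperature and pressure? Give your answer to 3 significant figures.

1.26 h

Graham's law gives t_HF/t_Xe = √(M_HF/M_Xe) = √(20.01/131.29) = √0.1524 = 0.3904.
So the time for HF is 3.24 × 0.3904 = 1.26 h.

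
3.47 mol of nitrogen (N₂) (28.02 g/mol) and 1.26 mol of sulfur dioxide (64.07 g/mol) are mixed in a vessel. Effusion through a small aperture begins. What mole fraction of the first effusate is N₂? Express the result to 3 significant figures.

Rate_i ∝ x_i/√M_i (Graham's law weighted by mole fraction), so the effusate composition follows n_i/√M_i.
Mole fraction of N₂ in the effusate = (n_N₂/√M_N₂) / (n_N₂/√M_N₂ + n_SO₂/√M_SO₂)
= (3.47/√28.02) / (3.47/√28.02 + 1.26/√64.07) = 0.6555/(0.6555 + 0.1574) = 0.806.

0.806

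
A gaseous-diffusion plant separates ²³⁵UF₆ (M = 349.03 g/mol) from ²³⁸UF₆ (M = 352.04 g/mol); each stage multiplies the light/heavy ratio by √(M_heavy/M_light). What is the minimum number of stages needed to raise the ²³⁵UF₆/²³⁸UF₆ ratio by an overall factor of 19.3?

Per stage α = (352.04/349.03)^(1/2) = 1.00862^0.5, giving ln α = 0.004293.
Need α^N ≥ 19.3 ⇒ N ≥ ln(19.3) / ln α = 2.960 / 0.004293 = 689.44.
Rounding up, N = 690 stages.

690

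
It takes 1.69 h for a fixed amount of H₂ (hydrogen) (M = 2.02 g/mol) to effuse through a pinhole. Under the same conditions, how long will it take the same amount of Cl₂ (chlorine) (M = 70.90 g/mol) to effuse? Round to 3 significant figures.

Using Graham's law: t_Cl₂/t_H₂ = √(M_Cl₂/M_H₂) = √(70.90/2.02) = √35.10 = 5.924.
So the time for Cl₂ is 1.69 × 5.924 = 10.0 h.

10.0 h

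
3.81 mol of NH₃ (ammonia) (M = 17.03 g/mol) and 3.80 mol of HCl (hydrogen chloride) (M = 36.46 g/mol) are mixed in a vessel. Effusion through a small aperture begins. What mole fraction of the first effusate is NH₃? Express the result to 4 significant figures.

0.5947

Effusion rate of each component ∝ n_i/√M_i (partial pressure × 1/√M).
So x_NH₃ in the escaping gas = (n_NH₃/√M_NH₃) / Σ(n_i/√M_i)
= (3.81/√17.03) / (3.81/√17.03 + 3.80/√36.46) = 0.9232/(0.9232 + 0.6293) = 0.5947.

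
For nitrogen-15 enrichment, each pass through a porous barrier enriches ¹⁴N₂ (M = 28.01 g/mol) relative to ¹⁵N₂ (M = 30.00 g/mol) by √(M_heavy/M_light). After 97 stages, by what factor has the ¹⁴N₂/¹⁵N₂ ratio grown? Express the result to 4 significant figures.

27.91

Overall factor = α^97 with α = √(30.00/28.01), i.e. (30.00/28.01)^(97/2).
= 1.07105^(97/2) = 27.91.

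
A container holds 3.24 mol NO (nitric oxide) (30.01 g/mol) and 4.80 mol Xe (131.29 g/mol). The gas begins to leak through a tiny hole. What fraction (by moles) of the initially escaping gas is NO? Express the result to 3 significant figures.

The effusion rate of species i is ∝ p_i/√M_i ∝ n_i/√M_i.
Mole fraction of NO in the effusate = (n_NO/√M_NO) / (n_NO/√M_NO + n_Xe/√M_Xe)
= (3.24/√30.01) / (3.24/√30.01 + 4.80/√131.29) = 0.5914/(0.5914 + 0.4189) = 0.585.

0.585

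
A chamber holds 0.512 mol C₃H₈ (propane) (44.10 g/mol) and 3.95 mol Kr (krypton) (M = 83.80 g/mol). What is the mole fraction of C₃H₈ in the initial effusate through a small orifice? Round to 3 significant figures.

Rate_i ∝ x_i/√M_i (Graham's law weighted by mole fraction), so the effusate composition follows n_i/√M_i.
x_C₃H₈(eff) = (n_C₃H₈/√M_C₃H₈) / (n_C₃H₈/√M_C₃H₈ + n_Kr/√M_Kr)
= (0.512/√44.10) / (0.512/√44.10 + 3.95/√83.80) = 0.07710/(0.07710 + 0.4315) = 0.152.

0.152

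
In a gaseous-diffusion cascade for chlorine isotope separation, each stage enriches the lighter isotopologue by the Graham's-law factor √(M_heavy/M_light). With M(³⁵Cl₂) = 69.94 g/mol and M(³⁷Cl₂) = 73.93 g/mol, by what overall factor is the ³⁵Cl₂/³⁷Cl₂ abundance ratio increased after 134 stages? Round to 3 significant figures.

41.2

Overall factor = α^134 with α = √(73.93/69.94), i.e. (73.93/69.94)^(134/2).
= 1.05705^67 = 41.2.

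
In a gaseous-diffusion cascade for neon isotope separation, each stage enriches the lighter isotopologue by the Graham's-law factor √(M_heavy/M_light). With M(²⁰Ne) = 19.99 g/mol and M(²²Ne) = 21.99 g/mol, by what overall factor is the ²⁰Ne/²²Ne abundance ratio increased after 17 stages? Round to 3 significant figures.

After 17 stages the ratio has grown by (√(21.99/19.99))^17 = (21.99/19.99)^(17/2).
= 1.10005^(17/2) = 2.25.

2.25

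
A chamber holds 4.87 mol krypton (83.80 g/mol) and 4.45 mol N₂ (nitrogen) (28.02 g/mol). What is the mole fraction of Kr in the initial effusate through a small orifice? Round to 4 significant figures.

Rate_i ∝ x_i/√M_i (Graham's law weighted by mole fraction), so the effusate composition follows n_i/√M_i.
x_Kr(eff) = (n_Kr/√M_Kr) / (n_Kr/√M_Kr + n_N₂/√M_N₂)
= (4.87/√83.80) / (4.87/√83.80 + 4.45/√28.02) = 0.5320/(0.5320 + 0.8407) = 0.3876.

0.3876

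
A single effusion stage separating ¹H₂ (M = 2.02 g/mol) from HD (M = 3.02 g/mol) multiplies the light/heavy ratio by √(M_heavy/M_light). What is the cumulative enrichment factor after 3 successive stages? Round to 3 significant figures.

Each stage multiplies the ratio by α = √(3.02/2.02), so after 3 stages the overall factor is α^3 = (3.02/2.02)^(3/2).
= 1.49505^(3/2) = 1.83.

1.83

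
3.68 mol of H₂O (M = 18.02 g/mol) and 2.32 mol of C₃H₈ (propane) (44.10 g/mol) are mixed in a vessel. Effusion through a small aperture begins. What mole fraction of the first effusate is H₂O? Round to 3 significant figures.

Each component's effusion rate ∝ (its partial pressure)·(1/√M) ∝ n_i/√M_i.
So x_H₂O in the escaping gas = (n_H₂O/√M_H₂O) / Σ(n_i/√M_i)
= (3.68/√18.02) / (3.68/√18.02 + 2.32/√44.10) = 0.8669/(0.8669 + 0.3494) = 0.713.

0.713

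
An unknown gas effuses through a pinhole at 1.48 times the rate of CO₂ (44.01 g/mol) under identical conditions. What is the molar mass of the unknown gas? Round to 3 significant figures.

20.1 g/mol

Using Graham's law: rate_X/rate_CO₂ = √(M_CO₂/M_X).
1.48 = √(44.01/M_X)
M_X = 44.01 / 1.48² = 44.01 / 2.190 = 20.1 g/mol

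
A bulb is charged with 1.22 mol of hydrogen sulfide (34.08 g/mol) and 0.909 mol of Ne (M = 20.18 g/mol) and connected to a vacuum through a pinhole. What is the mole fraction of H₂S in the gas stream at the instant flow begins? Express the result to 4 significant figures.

0.5081

The effusion rate of species i is ∝ p_i/√M_i ∝ n_i/√M_i.
Mole fraction of H₂S in the effusate = (n_H₂S/√M_H₂S) / (n_H₂S/√M_H₂S + n_Ne/√M_Ne)
= (1.22/√34.08) / (1.22/√34.08 + 0.909/√20.18) = 0.2090/(0.2090 + 0.2024) = 0.5081.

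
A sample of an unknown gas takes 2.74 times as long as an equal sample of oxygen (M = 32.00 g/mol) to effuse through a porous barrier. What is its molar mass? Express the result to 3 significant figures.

240 g/mol

From Graham's law, t_X/t_O₂ = √(M_X/M_O₂).
2.74 = √(M_X/32.00)
M_X = 32.00 × 2.74² = 32.00 × 7.508 = 240 g/mol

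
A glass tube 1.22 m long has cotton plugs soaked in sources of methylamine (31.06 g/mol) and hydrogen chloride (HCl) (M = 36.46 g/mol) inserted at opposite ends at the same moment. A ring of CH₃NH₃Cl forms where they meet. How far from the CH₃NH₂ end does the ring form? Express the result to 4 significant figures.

0.6344 m

The fronts meet when d_CH₃NH₂ + d_HCl = L with d_CH₃NH₂/d_HCl = √(M_HCl/M_CH₃NH₂) (Graham's law). Here √(M_HCl/M_CH₃NH₂) = √(36.46/31.06) = 1.083.
With d_CH₃NH₂ + d_HCl = 1.22 m, d_HCl = 1.22/(1 + 1.083) = 0.5856 m.
d_CH₃NH₂ = 1.22 − 0.5856 = 0.6344 m.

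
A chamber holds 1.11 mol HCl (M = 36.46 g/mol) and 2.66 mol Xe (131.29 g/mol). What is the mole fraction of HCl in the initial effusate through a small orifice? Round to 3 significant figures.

0.442

Rate_i ∝ x_i/√M_i (Graham's law weighted by mole fraction), so the effusate composition follows n_i/√M_i.
So x_HCl in the escaping gas = (n_HCl/√M_HCl) / Σ(n_i/√M_i)
= (1.11/√36.46) / (1.11/√36.46 + 2.66/√131.29) = 0.1838/(0.1838 + 0.2321) = 0.442.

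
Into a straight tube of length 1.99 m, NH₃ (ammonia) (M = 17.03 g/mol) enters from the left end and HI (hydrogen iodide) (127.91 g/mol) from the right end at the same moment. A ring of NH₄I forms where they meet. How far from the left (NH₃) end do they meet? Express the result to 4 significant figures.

1.458 m

Graham's law gives d_NH₃/d_HI = rate_NH₃/rate_HI = √(M_HI/M_NH₃) = √(127.91/17.03) = 2.741.
With d_NH₃ + d_HI = 1.99 m, d_HI = 1.99/(1 + 2.741) = 0.5320 m.
d_NH₃ = 1.99 − 0.5320 = 1.458 m.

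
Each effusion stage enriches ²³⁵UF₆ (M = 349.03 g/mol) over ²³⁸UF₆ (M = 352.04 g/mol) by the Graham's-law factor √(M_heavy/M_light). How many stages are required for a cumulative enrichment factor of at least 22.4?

725

With α = √(352.04/349.03) per stage, ln α = ½ ln(1.00862) = 0.004293.
Need α^N ≥ 22.4 ⇒ N ≥ ln(22.4) / ln α = 3.109 / 0.004293 = 724.14.
Minimum whole number of stages: N = 725.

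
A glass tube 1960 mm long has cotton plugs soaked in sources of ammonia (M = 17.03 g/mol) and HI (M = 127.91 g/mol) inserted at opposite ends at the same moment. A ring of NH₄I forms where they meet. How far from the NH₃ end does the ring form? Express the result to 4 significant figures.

Graham's law gives d_NH₃/d_HI = rate_NH₃/rate_HI = √(M_HI/M_NH₃) = √(127.91/17.03) = 2.741.
With d_NH₃ + d_HI = 1960 mm, d_HI = 1960/(1 + 2.741) = 524.0 mm.
d_NH₃ = 1960 − 524.0 = 1436 mm.

1436 mm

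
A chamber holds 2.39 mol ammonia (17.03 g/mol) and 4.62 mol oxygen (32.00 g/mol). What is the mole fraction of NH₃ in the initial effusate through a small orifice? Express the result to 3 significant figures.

0.415

Rate_i ∝ x_i/√M_i (Graham's law weighted by mole fraction), so the effusate composition follows n_i/√M_i.
Mole fraction of NH₃ in the effusate = (n_NH₃/√M_NH₃) / (n_NH₃/√M_NH₃ + n_O₂/√M_O₂)
= (2.39/√17.03) / (2.39/√17.03 + 4.62/√32.00) = 0.5791/(0.5791 + 0.8167) = 0.415.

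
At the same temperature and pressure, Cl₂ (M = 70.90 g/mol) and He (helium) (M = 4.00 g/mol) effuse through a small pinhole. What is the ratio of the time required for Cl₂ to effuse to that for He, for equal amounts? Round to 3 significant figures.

Since effusion rate ∝ 1/√M, t_Cl₂/t_He = √(M_Cl₂/M_He) = √(70.90/4.00) = √17.73 = 4.21.

4.21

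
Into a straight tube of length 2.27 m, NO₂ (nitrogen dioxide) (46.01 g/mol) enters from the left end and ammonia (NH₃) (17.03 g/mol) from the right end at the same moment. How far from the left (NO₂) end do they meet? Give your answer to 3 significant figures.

0.859 m

The fronts meet when d_NO₂ + d_NH₃ = L with d_NO₂/d_NH₃ = √(M_NH₃/M_NO₂) (Graham's law). Here √(M_NH₃/M_NO₂) = √(17.03/46.01) = 0.6084.
With d_NO₂ + d_NH₃ = 2.27 m, d_NH₃ = 2.27/(1 + 0.6084) = 1.411 m.
d_NO₂ = 2.27 − 1.411 = 0.859 m.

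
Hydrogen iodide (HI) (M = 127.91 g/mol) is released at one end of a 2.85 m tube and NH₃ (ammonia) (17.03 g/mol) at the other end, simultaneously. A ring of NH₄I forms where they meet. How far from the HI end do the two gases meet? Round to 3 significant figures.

The fronts meet when d_HI + d_NH₃ = L with d_HI/d_NH₃ = √(M_NH₃/M_HI) (Graham's law). Here √(M_NH₃/M_HI) = √(17.03/127.91) = 0.3649.
With d_HI + d_NH₃ = 2.85 m, d_NH₃ = 2.85/(1 + 0.3649) = 2.088 m.
d_HI = 2.85 − 2.088 = 0.762 m.

0.762 m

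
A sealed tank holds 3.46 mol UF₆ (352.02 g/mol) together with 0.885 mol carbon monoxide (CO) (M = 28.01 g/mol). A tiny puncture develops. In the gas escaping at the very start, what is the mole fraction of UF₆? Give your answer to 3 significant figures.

0.524

The effusion rate of species i is ∝ p_i/√M_i ∝ n_i/√M_i.
x_UF₆(eff) = (n_UF₆/√M_UF₆) / (n_UF₆/√M_UF₆ + n_CO/√M_CO)
= (3.46/√352.02) / (3.46/√352.02 + 0.885/√28.01) = 0.1844/(0.1844 + 0.1672) = 0.524.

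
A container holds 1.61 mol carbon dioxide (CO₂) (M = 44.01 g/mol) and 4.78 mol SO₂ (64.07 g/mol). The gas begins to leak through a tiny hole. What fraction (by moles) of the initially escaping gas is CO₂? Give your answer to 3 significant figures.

Each component's effusion rate ∝ (its partial pressure)·(1/√M) ∝ n_i/√M_i.
x_CO₂(eff) = (n_CO₂/√M_CO₂) / (n_CO₂/√M_CO₂ + n_SO₂/√M_SO₂)
= (1.61/√44.01) / (1.61/√44.01 + 4.78/√64.07) = 0.2427/(0.2427 + 0.5972) = 0.289.

0.289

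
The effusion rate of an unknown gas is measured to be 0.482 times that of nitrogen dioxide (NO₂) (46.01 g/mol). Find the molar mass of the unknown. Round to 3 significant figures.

Since effusion rate ∝ 1/√M, rate_X/rate_NO₂ = √(M_NO₂/M_X).
0.482 = √(46.01/M_X)
M_X = 46.01 / 0.482² = 46.01 / 0.2323 = 198 g/mol

198 g/mol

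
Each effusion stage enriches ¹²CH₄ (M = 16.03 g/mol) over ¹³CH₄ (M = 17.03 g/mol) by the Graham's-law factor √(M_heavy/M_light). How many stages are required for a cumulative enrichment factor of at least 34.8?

118

Per stage α = (17.03/16.03)^(1/2) = 1.06238^0.5, giving ln α = 0.03026.
Need α^N ≥ 34.8 ⇒ N ≥ ln(34.8) / ln α = 3.550 / 0.03026 = 117.31.
So at least 118 stages are needed.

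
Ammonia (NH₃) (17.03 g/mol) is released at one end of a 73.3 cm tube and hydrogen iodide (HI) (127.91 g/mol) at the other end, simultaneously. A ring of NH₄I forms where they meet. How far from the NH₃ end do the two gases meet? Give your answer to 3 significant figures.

In equal time, each gas travels a distance ∝ its rate ∝ 1/√M, so d_NH₃/d_HI = √(M_HI/M_NH₃) = √(127.91/17.03) = 2.741.
With d_NH₃ + d_HI = 73.3 cm, d_HI = 73.3/(1 + 2.741) = 19.60 cm.
d_NH₃ = 73.3 − 19.60 = 53.7 cm.

53.7 cm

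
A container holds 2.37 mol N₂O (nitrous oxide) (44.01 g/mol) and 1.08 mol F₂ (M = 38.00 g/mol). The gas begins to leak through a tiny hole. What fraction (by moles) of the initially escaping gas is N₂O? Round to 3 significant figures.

The effusion rate of species i is ∝ p_i/√M_i ∝ n_i/√M_i.
Mole fraction of N₂O in the effusate = (n_N₂O/√M_N₂O) / (n_N₂O/√M_N₂O + n_F₂/√M_F₂)
= (2.37/√44.01) / (2.37/√44.01 + 1.08/√38.00) = 0.3573/(0.3573 + 0.1752) = 0.671.

0.671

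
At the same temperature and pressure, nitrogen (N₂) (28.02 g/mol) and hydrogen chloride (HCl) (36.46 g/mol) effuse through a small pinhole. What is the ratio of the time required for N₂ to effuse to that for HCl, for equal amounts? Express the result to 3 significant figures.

0.877

Graham's law gives t_N₂/t_HCl = √(M_N₂/M_HCl) = √(28.02/36.46) = √0.7685 = 0.877.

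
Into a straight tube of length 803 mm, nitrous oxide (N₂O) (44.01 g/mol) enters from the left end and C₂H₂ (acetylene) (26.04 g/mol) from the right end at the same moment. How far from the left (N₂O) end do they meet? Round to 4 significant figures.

349.1 mm

Distances travelled in equal time are proportional to diffusion rates, so d_N₂O/d_C₂H₂ = √(M_C₂H₂/M_N₂O) = √(26.04/44.01) = 0.7692.
With d_N₂O + d_C₂H₂ = 803 mm, d_C₂H₂ = 803/(1 + 0.7692) = 453.9 mm.
d_N₂O = 803 − 453.9 = 349.1 mm.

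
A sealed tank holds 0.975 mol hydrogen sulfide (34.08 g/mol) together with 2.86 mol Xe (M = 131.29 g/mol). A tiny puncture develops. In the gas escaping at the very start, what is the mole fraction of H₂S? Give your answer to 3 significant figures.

The effusion rate of species i is ∝ p_i/√M_i ∝ n_i/√M_i.
x_H₂S(eff) = (n_H₂S/√M_H₂S) / (n_H₂S/√M_H₂S + n_Xe/√M_Xe)
= (0.975/√34.08) / (0.975/√34.08 + 2.86/√131.29) = 0.1670/(0.1670 + 0.2496) = 0.401.

0.401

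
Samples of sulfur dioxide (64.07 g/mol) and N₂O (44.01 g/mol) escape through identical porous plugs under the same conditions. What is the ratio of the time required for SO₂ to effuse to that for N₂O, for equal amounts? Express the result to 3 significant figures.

1.21

From Graham's law, t_SO₂/t_N₂O = √(M_SO₂/M_N₂O) = √(64.07/44.01) = √1.456 = 1.21.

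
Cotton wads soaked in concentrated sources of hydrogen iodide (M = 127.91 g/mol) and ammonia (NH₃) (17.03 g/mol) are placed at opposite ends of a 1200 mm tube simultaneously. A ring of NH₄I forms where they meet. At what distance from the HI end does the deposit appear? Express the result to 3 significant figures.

In equal time, each gas travels a distance ∝ its rate ∝ 1/√M, so d_HI/d_NH₃ = √(M_NH₃/M_HI) = √(17.03/127.91) = 0.3649.
With d_HI + d_NH₃ = 1200 mm, d_NH₃ = 1200/(1 + 0.3649) = 879.2 mm.
d_HI = 1200 − 879.2 = 321 mm.

321 mm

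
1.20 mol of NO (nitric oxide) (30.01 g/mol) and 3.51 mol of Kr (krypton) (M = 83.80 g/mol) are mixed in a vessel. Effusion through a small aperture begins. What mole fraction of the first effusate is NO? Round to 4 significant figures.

0.3636

The effusion rate of species i is ∝ p_i/√M_i ∝ n_i/√M_i.
Mole fraction of NO in the effusate = (n_NO/√M_NO) / (n_NO/√M_NO + n_Kr/√M_Kr)
= (1.20/√30.01) / (1.20/√30.01 + 3.51/√83.80) = 0.2191/(0.2191 + 0.3834) = 0.3636.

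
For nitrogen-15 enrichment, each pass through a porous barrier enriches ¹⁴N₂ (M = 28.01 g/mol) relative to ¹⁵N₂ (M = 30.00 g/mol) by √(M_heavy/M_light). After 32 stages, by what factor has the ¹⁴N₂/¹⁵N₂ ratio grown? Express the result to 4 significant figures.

2.999

The single-stage factor is √(M_heavy/M_light), so 32 stages give [√(30.00/28.01)]^32 = (30.00/28.01)^(32/2).
= 1.07105^16 = 2.999.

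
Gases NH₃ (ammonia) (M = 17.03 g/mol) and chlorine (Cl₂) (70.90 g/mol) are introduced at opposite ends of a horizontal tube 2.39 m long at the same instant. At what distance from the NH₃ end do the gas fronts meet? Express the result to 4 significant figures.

Distances travelled in equal time are proportional to diffusion rates, so d_NH₃/d_Cl₂ = √(M_Cl₂/M_NH₃) = √(70.90/17.03) = 2.040.
With d_NH₃ + d_Cl₂ = 2.39 m, d_Cl₂ = 2.39/(1 + 2.040) = 0.7861 m.
d_NH₃ = 2.39 − 0.7861 = 1.604 m.

1.604 m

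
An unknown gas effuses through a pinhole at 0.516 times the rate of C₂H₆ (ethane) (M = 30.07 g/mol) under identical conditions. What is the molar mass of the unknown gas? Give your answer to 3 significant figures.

113 g/mol

By Graham's law, rate_X/rate_C₂H₆ = √(M_C₂H₆/M_X).
0.516 = √(30.07/M_X)
M_X = 30.07 / 0.516² = 30.07 / 0.2663 = 113 g/mol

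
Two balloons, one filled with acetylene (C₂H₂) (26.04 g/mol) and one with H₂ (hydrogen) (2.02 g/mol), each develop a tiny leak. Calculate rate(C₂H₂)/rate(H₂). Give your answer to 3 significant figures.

Graham's law gives rate_C₂H₂/rate_H₂ = √(M_H₂/M_C₂H₂) = √(2.02/26.04) = √0.07757 = 0.279.

0.279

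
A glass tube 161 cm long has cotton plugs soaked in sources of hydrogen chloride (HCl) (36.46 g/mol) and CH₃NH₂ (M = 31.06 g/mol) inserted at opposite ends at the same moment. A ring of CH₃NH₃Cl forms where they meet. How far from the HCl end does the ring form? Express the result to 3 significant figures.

The fronts meet when d_HCl + d_CH₃NH₂ = L with d_HCl/d_CH₃NH₂ = √(M_CH₃NH₂/M_HCl) (Graham's law). Here √(M_CH₃NH₂/M_HCl) = √(31.06/36.46) = 0.9230.
With d_HCl + d_CH₃NH₂ = 161 cm, d_CH₃NH₂ = 161/(1 + 0.9230) = 83.72 cm.
d_HCl = 161 − 83.72 = 77.3 cm.

77.3 cm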